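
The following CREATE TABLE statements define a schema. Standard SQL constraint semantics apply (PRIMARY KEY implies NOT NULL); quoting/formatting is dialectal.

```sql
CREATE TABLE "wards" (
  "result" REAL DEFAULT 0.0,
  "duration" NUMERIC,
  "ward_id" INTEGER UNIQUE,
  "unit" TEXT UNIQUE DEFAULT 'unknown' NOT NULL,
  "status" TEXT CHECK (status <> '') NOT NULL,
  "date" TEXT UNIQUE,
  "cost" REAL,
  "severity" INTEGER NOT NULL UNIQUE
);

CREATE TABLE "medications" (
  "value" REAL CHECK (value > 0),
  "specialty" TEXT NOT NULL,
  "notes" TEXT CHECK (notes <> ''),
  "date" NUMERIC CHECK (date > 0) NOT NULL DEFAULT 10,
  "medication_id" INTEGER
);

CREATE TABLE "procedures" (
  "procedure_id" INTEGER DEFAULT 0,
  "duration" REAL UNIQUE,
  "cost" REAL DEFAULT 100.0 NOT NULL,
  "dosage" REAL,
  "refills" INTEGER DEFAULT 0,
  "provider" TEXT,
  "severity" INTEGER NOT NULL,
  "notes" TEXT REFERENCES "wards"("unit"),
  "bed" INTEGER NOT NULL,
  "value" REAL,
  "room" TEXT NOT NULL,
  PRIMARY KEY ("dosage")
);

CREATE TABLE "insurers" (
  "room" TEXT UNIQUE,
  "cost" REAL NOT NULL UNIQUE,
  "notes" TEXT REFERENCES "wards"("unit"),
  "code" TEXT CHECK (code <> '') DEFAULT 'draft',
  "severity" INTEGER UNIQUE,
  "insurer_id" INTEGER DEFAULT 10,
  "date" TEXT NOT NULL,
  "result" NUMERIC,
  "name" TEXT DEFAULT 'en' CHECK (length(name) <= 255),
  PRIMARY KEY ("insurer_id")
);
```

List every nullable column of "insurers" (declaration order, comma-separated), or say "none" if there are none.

- room: UNIQUE does not imply NOT NULL → nullable.
- cost: declared NOT NULL → not nullable.
- notes: a foreign key column may be NULL unless separately constrained → nullable.
- code: CHECK does not forbid NULL (a CHECK constraint passes when its expression is NULL) → nullable.
- severity: UNIQUE does not imply NOT NULL → nullable.
- insurer_id: part of the PRIMARY KEY, which implies NOT NULL → not nullable.
- date: declared NOT NULL → not nullable.
- result: no NOT NULL constraint applies → nullable.
- name: CHECK does not forbid NULL (a CHECK constraint passes when its expression is NULL) → nullable.

room, notes, code, severity, result, name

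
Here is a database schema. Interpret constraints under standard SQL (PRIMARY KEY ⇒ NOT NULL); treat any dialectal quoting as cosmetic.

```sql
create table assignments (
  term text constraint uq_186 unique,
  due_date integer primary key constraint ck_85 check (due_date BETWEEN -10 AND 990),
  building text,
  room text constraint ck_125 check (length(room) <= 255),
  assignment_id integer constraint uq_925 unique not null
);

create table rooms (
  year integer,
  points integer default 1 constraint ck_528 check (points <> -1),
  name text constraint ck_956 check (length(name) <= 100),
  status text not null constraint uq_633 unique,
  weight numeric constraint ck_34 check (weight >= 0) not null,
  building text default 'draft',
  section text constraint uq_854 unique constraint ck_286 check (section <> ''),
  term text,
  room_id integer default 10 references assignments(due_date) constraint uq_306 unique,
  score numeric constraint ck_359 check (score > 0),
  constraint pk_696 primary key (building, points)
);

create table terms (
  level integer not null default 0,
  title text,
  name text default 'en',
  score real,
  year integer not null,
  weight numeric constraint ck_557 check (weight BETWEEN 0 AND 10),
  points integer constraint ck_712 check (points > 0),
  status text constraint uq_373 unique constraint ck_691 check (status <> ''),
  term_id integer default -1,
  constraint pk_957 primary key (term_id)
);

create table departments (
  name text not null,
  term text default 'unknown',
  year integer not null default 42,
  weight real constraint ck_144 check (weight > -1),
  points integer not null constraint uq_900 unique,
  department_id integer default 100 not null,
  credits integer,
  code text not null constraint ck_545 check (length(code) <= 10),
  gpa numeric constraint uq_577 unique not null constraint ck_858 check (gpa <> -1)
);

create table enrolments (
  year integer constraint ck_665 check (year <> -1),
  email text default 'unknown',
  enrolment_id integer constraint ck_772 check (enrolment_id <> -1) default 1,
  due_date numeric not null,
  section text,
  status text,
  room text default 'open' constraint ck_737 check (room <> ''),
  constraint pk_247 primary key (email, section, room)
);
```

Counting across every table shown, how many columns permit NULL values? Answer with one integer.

21

assignments: 3 nullable (term, building, room — PK (due_date) and explicit NOT NULL columns excluded).
rooms: 6 nullable (year, name, section, term, room_id, score — PK (building, points) and explicit NOT NULL columns excluded).
terms: 6 nullable (title, name, score, weight, points, status — PK (term_id) and explicit NOT NULL columns excluded).
departments: 3 nullable (term, weight, credits — PK none and explicit NOT NULL columns excluded).
enrolments: 3 nullable (year, enrolment_id, status — PK (email, section, room) and explicit NOT NULL columns excluded).
Total: 3 + 6 + 6 + 3 + 3 = 21.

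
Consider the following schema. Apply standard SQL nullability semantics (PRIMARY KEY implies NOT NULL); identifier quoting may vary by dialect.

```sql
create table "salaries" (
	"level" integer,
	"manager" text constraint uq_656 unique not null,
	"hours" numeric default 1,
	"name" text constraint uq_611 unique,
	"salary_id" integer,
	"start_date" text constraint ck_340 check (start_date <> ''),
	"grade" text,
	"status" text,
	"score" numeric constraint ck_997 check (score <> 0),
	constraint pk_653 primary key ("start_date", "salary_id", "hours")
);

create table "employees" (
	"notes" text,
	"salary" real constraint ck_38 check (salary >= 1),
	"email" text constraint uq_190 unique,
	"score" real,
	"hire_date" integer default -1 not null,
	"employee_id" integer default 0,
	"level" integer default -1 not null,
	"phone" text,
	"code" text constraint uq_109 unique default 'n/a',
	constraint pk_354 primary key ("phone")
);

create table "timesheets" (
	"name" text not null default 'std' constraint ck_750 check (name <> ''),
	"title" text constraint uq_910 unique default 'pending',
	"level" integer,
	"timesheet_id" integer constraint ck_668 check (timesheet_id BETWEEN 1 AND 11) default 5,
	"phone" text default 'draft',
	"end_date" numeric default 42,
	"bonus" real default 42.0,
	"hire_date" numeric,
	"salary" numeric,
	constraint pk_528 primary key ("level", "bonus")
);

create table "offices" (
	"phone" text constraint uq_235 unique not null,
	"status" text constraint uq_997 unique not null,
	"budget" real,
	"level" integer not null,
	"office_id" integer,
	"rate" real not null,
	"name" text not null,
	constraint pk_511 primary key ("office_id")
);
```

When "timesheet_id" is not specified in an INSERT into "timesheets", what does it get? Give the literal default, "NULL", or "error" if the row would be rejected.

timesheet_id has an explicit DEFAULT 5.
When the column is omitted from an INSERT, that default is used.

5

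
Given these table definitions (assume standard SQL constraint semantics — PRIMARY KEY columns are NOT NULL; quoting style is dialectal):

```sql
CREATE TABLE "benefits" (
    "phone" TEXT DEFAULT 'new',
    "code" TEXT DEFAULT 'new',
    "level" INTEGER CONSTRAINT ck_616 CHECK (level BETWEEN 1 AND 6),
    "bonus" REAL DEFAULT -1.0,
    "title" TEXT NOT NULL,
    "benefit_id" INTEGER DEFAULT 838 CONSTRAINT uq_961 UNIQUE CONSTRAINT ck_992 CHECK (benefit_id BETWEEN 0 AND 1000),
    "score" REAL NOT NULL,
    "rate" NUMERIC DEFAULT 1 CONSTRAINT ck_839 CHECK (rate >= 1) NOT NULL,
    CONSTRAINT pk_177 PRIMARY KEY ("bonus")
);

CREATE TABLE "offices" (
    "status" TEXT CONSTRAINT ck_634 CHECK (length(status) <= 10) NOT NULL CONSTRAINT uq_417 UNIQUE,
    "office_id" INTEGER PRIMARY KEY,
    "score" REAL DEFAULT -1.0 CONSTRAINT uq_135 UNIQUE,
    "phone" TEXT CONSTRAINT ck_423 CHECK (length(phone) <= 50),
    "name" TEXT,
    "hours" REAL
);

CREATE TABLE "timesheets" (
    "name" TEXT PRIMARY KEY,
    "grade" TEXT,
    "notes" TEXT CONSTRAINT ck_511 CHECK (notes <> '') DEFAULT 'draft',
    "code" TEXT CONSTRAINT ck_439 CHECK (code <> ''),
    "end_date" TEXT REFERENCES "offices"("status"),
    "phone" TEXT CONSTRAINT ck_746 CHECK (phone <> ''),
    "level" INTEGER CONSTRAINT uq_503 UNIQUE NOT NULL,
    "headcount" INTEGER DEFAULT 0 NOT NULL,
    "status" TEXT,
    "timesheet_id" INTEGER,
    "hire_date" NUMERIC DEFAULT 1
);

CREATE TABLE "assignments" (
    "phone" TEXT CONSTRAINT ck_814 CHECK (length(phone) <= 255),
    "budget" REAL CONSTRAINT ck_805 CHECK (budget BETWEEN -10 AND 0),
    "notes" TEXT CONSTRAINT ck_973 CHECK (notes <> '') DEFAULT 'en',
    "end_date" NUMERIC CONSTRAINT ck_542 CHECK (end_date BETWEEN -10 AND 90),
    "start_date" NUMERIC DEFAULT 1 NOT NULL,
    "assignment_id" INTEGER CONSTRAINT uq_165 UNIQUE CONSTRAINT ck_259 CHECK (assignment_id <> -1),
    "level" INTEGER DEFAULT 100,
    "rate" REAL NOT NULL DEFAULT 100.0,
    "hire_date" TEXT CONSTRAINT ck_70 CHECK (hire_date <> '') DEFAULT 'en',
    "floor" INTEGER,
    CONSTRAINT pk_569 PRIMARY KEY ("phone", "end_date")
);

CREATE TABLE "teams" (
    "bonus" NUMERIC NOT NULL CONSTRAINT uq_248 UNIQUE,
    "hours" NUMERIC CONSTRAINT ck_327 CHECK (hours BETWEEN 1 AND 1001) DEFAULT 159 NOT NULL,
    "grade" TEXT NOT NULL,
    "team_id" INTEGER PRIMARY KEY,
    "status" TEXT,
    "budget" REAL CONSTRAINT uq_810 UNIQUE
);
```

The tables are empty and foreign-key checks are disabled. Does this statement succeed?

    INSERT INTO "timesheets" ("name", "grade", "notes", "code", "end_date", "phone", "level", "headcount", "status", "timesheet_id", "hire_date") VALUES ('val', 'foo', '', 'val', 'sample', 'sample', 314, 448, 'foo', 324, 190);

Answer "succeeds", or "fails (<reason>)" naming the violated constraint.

The value '' for notes violates CHECK (notes <> '').

fails (CHECK on notes)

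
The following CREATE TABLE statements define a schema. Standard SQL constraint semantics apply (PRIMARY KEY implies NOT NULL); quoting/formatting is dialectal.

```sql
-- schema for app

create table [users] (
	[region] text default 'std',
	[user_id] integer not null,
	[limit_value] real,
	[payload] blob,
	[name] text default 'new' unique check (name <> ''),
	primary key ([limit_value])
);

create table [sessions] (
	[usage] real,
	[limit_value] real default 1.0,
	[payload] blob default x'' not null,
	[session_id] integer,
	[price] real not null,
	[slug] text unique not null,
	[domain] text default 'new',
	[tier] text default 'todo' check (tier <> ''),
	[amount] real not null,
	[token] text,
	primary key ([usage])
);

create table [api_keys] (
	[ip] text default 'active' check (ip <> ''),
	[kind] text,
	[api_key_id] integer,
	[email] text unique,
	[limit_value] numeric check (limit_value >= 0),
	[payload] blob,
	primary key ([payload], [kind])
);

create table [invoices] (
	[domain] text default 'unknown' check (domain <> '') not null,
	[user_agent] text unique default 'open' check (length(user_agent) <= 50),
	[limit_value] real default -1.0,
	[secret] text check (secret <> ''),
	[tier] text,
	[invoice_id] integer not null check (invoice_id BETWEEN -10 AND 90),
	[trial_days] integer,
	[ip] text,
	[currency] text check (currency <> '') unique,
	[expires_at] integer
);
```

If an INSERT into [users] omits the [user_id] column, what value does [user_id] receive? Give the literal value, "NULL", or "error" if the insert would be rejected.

user_id has no DEFAULT clause.
Omitting it would insert NULL, but it is declared NOT NULL, so the INSERT fails.

error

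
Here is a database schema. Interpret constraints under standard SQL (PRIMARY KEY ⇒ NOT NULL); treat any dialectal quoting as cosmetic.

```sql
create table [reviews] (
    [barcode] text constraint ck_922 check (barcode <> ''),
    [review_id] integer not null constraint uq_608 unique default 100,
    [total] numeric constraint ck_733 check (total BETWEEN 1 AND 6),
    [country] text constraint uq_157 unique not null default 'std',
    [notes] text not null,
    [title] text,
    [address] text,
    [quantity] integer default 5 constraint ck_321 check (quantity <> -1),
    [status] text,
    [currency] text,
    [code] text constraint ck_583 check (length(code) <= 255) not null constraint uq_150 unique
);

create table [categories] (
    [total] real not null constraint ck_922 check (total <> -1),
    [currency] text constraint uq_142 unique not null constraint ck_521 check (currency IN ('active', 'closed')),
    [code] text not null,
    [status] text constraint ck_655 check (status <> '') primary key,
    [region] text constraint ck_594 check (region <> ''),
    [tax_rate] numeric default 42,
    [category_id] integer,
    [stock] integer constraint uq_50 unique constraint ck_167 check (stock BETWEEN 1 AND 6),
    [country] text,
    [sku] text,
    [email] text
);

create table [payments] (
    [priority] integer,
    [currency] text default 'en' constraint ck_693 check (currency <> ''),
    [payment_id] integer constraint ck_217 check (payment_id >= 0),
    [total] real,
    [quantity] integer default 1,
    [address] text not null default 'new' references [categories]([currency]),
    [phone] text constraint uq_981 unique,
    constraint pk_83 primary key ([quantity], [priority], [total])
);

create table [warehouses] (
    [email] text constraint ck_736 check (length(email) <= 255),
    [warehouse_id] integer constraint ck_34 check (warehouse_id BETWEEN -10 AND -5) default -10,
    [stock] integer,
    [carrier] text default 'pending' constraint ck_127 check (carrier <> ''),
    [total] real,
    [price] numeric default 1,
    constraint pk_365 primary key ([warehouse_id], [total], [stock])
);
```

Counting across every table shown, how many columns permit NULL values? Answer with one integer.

20

reviews: 7 nullable (barcode, total, title, address, quantity, status, currency — PK none and explicit NOT NULL columns excluded).
categories: 7 nullable (region, tax_rate, category_id, stock, country, sku, email — PK (status) and explicit NOT NULL columns excluded).
payments: 3 nullable (currency, payment_id, phone — PK (quantity, priority, total) and explicit NOT NULL columns excluded).
warehouses: 3 nullable (email, carrier, price — PK (warehouse_id, total, stock) and explicit NOT NULL columns excluded).
Total: 7 + 7 + 3 + 3 = 20.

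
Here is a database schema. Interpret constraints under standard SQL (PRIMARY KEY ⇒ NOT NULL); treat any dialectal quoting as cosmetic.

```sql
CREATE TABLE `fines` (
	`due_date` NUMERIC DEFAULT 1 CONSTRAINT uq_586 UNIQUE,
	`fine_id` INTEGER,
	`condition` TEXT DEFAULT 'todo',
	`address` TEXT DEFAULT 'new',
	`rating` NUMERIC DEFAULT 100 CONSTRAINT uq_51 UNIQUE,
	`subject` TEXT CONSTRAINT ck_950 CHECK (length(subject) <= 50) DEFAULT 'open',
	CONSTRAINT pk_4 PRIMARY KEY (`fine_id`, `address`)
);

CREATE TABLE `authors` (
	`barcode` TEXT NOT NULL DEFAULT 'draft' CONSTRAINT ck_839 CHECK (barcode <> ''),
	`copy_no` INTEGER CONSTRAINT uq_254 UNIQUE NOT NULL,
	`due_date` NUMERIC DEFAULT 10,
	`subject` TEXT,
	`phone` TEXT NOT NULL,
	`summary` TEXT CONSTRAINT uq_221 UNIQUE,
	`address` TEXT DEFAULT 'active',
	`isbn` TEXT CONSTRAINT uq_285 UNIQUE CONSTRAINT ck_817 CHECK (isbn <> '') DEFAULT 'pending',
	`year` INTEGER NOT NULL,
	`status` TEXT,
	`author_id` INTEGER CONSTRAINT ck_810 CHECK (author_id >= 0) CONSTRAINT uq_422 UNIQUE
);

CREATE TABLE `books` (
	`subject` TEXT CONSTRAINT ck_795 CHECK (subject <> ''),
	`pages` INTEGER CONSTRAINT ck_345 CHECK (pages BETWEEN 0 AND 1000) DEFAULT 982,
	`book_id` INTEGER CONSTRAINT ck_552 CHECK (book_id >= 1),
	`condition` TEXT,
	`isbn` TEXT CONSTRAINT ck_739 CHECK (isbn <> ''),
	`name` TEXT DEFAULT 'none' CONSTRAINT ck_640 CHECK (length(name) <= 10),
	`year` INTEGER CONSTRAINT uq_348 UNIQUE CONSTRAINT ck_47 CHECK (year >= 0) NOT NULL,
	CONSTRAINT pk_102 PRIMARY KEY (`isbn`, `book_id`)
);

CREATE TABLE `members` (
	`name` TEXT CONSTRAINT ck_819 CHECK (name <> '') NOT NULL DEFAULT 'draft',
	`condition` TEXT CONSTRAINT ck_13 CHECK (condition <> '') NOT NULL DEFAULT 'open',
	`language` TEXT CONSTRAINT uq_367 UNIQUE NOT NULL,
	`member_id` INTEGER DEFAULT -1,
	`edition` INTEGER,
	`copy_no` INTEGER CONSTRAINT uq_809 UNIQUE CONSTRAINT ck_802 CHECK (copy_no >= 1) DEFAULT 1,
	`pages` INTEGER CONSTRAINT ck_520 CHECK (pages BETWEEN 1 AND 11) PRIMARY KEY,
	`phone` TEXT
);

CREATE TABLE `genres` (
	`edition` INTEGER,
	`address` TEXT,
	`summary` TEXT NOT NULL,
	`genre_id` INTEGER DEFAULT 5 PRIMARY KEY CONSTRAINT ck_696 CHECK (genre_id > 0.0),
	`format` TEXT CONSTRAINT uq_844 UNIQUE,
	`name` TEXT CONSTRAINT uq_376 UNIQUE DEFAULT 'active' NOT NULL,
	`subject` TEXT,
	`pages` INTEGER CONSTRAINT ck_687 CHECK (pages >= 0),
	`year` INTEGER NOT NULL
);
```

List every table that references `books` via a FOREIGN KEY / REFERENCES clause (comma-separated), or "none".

No REFERENCES clause anywhere in the schema names books.

none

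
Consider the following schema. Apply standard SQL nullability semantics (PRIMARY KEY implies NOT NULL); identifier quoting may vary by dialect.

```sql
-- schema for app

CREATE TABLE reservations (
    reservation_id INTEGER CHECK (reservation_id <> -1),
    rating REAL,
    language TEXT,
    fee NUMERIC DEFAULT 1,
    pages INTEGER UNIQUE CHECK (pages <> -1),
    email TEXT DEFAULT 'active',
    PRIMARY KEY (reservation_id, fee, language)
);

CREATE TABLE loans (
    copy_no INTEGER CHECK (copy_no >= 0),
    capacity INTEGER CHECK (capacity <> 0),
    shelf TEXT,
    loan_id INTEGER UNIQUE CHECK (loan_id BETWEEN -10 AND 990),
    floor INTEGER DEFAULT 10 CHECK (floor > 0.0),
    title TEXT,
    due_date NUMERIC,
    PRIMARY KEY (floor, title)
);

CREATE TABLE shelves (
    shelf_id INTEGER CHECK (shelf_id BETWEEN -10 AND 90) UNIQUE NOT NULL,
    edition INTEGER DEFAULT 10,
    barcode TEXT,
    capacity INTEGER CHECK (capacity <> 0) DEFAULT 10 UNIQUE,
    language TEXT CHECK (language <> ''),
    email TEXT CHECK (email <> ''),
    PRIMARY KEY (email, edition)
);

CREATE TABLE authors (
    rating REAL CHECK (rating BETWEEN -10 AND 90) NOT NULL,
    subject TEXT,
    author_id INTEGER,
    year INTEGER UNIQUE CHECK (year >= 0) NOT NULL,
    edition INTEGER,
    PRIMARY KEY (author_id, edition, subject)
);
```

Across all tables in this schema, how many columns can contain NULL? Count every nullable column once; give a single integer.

reservations: 3 nullable (rating, pages, email — PK (reservation_id, fee, language) and explicit NOT NULL columns excluded).
loans: 5 nullable (copy_no, capacity, shelf, loan_id, due_date — PK (floor, title) and explicit NOT NULL columns excluded).
shelves: 3 nullable (barcode, capacity, language — PK (email, edition) and explicit NOT NULL columns excluded).
authors: 0 nullable (none — PK (author_id, edition, subject) and explicit NOT NULL columns excluded).
Total: 3 + 5 + 3 + 0 = 11.

11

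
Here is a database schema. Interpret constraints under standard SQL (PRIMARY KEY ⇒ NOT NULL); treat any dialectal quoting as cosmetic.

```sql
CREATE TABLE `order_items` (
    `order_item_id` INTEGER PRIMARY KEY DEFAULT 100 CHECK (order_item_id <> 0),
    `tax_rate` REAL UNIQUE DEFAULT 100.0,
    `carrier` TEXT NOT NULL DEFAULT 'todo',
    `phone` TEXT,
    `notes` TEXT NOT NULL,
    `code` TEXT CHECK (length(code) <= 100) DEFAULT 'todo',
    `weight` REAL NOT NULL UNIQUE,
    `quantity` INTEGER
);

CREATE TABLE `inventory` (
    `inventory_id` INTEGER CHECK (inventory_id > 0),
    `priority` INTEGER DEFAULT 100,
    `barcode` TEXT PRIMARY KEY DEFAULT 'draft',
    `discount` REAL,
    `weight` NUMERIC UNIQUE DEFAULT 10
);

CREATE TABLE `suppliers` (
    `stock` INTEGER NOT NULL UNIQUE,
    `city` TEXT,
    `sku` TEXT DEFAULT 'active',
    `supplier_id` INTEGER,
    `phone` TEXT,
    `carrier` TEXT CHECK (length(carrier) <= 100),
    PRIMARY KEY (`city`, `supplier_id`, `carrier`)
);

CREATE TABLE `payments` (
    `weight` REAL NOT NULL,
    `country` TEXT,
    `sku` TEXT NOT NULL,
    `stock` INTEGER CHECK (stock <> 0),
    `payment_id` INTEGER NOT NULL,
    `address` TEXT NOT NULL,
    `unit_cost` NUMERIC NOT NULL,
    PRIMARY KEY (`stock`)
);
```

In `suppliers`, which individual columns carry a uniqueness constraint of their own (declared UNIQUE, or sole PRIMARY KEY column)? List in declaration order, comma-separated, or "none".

- stock: declared UNIQUE → unique.
- city: part of a composite PRIMARY KEY — only the tuple is unique, not this column on its own.
- sku: no UNIQUE or single-column PK constraint.
- supplier_id: part of a composite PRIMARY KEY — only the tuple is unique, not this column on its own.
- phone: no UNIQUE or single-column PK constraint.
- carrier: part of a composite PRIMARY KEY — only the tuple is unique, not this column on its own.

stock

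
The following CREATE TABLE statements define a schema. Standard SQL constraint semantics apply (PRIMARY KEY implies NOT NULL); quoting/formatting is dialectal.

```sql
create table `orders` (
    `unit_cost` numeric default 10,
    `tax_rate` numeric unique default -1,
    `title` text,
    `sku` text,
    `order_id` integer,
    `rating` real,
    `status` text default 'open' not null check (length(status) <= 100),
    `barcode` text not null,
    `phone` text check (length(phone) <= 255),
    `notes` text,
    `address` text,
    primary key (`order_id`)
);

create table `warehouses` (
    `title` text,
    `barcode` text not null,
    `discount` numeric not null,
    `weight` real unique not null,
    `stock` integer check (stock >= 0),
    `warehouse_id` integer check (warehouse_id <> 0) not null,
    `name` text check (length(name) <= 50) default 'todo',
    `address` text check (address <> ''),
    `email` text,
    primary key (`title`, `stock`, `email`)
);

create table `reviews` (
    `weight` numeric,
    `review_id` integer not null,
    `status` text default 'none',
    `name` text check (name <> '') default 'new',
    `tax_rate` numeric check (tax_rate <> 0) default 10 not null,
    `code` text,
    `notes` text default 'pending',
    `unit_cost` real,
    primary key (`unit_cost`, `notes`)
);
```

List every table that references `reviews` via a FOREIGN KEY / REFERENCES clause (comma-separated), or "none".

none

No REFERENCES clause anywhere in the schema names reviews.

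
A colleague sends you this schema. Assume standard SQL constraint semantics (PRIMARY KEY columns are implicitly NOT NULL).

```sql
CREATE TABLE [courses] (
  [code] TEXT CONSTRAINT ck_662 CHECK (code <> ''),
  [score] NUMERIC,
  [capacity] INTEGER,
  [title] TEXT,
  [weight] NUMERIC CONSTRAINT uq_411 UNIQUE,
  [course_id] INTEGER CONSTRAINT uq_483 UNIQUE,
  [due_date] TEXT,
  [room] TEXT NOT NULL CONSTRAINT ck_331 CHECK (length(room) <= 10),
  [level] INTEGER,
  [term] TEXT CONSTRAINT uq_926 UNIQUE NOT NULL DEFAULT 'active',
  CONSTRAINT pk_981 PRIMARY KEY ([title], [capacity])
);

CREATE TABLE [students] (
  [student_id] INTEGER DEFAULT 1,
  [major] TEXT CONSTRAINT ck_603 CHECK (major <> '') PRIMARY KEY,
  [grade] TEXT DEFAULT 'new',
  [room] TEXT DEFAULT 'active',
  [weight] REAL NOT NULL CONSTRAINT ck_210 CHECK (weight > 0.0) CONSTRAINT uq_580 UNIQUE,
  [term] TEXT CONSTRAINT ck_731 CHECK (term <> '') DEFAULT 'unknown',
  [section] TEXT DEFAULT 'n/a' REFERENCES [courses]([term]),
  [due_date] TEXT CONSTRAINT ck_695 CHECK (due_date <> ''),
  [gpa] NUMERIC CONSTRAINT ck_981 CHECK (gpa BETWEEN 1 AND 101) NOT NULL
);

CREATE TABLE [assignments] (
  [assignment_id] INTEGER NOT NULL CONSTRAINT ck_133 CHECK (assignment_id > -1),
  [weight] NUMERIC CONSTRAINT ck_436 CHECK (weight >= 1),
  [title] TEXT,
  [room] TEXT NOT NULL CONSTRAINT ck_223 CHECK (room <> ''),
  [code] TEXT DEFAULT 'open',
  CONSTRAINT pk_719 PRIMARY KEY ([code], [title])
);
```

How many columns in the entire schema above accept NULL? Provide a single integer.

13

courses: 6 nullable (code, score, weight, course_id, due_date, level — PK (title, capacity) and explicit NOT NULL columns excluded).
students: 6 nullable (student_id, grade, room, term, section, due_date — PK (major) and explicit NOT NULL columns excluded).
assignments: 1 nullable (weight — PK (code, title) and explicit NOT NULL columns excluded).
Total: 6 + 6 + 1 = 13.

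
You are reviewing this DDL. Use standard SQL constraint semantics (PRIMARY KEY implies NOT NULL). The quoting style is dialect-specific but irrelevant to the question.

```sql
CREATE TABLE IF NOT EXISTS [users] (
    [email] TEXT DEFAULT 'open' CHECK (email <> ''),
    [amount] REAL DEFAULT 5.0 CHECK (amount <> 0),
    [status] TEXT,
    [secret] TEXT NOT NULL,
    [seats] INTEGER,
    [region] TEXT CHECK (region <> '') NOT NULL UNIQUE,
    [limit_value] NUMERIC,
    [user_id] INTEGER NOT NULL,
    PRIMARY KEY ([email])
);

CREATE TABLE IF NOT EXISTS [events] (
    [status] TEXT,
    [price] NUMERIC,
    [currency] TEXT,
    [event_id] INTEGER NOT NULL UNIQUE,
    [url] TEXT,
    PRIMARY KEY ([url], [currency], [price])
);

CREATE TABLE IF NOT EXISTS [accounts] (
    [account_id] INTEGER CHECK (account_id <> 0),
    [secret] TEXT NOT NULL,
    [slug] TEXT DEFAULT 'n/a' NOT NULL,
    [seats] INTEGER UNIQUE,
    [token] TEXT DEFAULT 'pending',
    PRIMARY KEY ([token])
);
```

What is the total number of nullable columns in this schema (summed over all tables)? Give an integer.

7

users: 4 nullable (amount, status, seats, limit_value — PK (email) and explicit NOT NULL columns excluded).
events: 1 nullable (status — PK (url, currency, price) and explicit NOT NULL columns excluded).
accounts: 2 nullable (account_id, seats — PK (token) and explicit NOT NULL columns excluded).
Total: 4 + 1 + 2 = 7.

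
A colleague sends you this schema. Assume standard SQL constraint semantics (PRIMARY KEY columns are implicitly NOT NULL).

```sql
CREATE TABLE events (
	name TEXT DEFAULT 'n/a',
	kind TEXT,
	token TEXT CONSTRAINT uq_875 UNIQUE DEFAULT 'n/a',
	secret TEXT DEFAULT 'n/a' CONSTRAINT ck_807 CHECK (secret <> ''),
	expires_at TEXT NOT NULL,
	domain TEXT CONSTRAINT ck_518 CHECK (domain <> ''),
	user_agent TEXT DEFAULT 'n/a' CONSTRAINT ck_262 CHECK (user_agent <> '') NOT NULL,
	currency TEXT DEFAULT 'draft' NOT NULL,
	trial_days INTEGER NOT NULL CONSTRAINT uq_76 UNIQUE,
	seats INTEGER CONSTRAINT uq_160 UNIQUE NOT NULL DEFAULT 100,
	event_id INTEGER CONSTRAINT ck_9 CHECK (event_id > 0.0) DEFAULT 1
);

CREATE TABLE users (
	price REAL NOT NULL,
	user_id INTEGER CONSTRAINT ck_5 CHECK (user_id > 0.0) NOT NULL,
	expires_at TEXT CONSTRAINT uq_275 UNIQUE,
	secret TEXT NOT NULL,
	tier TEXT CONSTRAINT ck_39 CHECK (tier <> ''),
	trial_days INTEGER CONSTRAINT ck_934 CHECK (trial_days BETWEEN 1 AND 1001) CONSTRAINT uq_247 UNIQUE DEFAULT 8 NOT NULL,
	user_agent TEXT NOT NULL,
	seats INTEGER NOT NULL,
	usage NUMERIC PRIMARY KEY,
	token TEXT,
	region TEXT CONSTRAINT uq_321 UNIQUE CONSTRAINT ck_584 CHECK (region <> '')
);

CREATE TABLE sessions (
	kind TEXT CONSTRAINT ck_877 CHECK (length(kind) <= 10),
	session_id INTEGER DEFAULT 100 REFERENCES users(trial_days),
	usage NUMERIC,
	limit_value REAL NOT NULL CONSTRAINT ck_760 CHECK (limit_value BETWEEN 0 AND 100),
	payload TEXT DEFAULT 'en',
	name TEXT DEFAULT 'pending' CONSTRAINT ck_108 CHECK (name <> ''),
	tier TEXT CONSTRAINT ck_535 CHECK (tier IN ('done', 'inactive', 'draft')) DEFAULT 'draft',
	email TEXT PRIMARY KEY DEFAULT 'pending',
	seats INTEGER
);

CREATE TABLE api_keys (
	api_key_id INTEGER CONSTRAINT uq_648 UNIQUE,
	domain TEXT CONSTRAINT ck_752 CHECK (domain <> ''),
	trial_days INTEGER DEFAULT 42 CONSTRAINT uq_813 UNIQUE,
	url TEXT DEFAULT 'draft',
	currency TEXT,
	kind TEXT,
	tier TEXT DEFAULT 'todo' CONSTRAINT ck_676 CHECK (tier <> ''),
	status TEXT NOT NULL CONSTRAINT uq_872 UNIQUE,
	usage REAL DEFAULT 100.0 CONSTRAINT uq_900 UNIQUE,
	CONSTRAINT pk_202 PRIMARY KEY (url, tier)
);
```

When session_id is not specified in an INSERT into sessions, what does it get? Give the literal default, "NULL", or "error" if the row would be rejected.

100

session_id has an explicit DEFAULT 100.
When the column is omitted from an INSERT, that default is used.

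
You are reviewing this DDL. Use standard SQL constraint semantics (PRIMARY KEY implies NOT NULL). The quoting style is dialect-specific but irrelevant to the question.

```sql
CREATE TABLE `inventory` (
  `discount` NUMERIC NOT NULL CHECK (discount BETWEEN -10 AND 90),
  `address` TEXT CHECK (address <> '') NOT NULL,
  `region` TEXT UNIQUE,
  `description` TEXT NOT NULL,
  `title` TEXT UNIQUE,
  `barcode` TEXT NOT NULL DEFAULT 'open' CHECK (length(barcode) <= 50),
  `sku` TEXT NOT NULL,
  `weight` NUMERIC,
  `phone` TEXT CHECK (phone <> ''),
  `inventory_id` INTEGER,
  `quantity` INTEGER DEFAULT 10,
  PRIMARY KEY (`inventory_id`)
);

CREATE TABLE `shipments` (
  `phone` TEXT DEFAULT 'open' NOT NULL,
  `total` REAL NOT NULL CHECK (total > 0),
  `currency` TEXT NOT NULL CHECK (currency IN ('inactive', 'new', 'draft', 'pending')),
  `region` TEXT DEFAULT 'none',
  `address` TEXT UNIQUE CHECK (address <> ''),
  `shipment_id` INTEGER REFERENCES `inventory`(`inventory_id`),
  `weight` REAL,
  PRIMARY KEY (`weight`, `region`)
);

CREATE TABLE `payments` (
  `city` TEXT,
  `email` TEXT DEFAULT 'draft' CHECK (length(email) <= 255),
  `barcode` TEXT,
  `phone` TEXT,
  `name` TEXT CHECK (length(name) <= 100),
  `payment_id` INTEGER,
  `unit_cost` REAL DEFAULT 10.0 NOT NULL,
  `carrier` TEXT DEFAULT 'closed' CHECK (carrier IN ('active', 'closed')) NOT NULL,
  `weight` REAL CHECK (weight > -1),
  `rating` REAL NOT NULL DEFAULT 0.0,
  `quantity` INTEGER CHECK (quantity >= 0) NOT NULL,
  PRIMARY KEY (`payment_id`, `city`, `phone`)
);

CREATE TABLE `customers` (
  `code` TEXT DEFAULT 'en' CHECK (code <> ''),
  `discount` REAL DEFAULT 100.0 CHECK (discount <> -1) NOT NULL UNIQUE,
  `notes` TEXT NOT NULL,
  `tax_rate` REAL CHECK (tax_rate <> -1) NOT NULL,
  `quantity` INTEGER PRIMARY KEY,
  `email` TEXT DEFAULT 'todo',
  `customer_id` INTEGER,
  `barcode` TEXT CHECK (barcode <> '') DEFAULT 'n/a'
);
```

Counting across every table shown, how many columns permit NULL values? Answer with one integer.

inventory: 5 nullable (region, title, weight, phone, quantity — PK (inventory_id) and explicit NOT NULL columns excluded).
shipments: 2 nullable (address, shipment_id — PK (weight, region) and explicit NOT NULL columns excluded).
payments: 4 nullable (email, barcode, name, weight — PK (payment_id, city, phone) and explicit NOT NULL columns excluded).
customers: 4 nullable (code, email, customer_id, barcode — PK (quantity) and explicit NOT NULL columns excluded).
Total: 5 + 2 + 4 + 4 = 15.

15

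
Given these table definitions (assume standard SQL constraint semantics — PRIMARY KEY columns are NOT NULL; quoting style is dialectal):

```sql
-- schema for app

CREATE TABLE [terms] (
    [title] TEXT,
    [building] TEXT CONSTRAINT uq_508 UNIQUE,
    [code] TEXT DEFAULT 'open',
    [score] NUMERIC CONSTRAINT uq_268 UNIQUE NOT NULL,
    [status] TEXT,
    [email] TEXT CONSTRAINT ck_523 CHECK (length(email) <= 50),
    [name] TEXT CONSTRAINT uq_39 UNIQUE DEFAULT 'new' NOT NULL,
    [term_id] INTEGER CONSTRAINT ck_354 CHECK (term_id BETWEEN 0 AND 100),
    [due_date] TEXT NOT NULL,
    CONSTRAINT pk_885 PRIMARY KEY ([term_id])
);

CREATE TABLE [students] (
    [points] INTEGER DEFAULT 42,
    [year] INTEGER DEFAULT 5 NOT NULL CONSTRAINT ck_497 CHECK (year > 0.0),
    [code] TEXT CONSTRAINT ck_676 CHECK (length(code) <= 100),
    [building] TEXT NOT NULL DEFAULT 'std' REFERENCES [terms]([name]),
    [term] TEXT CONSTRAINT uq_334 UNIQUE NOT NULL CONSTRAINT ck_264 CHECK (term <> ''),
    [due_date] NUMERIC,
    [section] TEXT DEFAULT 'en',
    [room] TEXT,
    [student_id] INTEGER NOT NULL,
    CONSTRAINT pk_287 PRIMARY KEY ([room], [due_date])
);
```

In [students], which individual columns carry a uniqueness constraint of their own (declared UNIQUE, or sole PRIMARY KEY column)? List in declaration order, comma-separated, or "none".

term

- points: no UNIQUE or single-column PK constraint.
- year: no UNIQUE or single-column PK constraint.
- code: no UNIQUE or single-column PK constraint.
- building: no UNIQUE or single-column PK constraint.
- term: declared UNIQUE → unique.
- due_date: part of a composite PRIMARY KEY — only the tuple is unique, not this column on its own.
- section: no UNIQUE or single-column PK constraint.
- room: part of a composite PRIMARY KEY — only the tuple is unique, not this column on its own.
- student_id: no UNIQUE or single-column PK constraint.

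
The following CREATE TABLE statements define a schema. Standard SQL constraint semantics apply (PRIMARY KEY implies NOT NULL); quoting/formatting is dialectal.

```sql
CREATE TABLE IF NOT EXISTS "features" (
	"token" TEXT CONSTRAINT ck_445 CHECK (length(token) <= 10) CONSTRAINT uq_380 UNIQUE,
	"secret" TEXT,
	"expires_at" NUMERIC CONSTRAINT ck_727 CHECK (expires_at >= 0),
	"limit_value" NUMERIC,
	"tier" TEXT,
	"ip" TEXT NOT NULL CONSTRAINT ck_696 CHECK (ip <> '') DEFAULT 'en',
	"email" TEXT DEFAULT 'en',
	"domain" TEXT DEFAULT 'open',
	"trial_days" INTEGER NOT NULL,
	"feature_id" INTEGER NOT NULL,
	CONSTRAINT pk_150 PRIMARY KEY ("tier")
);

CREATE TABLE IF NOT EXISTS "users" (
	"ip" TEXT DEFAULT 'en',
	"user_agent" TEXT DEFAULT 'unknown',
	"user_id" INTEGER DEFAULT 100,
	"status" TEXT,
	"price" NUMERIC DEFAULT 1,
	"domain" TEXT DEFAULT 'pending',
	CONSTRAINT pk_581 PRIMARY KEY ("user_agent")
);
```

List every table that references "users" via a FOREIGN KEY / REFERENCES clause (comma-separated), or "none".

No REFERENCES clause anywhere in the schema names users.

none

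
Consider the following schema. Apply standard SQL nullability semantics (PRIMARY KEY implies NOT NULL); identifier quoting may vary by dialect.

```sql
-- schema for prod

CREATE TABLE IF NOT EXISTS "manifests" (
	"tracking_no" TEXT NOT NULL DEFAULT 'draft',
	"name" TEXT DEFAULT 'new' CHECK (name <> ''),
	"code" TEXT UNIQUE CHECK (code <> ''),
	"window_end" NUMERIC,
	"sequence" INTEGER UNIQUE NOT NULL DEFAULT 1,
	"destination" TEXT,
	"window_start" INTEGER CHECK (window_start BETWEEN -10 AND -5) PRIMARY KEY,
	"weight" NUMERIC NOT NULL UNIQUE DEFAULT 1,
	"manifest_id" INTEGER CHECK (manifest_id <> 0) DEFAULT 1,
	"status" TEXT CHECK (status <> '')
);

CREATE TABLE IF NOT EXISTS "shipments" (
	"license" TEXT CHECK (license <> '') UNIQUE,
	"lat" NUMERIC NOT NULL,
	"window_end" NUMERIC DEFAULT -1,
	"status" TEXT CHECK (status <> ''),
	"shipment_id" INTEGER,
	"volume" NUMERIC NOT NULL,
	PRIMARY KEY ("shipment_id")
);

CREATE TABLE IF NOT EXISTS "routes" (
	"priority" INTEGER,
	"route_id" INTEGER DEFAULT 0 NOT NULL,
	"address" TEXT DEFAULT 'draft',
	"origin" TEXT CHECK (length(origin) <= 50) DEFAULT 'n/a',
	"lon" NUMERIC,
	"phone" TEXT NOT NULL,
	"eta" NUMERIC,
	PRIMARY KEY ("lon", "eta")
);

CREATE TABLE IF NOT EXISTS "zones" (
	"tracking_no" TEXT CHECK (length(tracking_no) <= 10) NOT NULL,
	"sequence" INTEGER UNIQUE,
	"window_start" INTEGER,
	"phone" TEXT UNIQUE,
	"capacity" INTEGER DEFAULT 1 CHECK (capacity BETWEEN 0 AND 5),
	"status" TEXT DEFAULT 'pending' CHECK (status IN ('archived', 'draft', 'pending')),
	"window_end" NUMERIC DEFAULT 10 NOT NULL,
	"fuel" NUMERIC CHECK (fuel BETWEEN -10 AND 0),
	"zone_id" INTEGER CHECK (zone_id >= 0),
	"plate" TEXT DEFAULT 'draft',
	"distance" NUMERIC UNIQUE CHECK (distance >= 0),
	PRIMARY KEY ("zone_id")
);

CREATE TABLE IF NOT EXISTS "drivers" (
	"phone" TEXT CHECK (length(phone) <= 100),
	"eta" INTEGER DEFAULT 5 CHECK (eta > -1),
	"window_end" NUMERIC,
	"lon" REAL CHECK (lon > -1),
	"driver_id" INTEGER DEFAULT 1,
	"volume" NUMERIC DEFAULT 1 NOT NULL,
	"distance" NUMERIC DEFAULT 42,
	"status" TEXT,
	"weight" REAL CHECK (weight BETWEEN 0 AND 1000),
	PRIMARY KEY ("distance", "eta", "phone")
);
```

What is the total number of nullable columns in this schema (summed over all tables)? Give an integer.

manifests: 6 nullable (name, code, window_end, destination, manifest_id, status — PK (window_start) and explicit NOT NULL columns excluded).
shipments: 3 nullable (license, window_end, status — PK (shipment_id) and explicit NOT NULL columns excluded).
routes: 3 nullable (priority, address, origin — PK (lon, eta) and explicit NOT NULL columns excluded).
zones: 8 nullable (sequence, window_start, phone, capacity, status, fuel, plate, distance — PK (zone_id) and explicit NOT NULL columns excluded).
drivers: 5 nullable (window_end, lon, driver_id, status, weight — PK (distance, eta, phone) and explicit NOT NULL columns excluded).
Total: 6 + 3 + 3 + 8 + 5 = 25.

25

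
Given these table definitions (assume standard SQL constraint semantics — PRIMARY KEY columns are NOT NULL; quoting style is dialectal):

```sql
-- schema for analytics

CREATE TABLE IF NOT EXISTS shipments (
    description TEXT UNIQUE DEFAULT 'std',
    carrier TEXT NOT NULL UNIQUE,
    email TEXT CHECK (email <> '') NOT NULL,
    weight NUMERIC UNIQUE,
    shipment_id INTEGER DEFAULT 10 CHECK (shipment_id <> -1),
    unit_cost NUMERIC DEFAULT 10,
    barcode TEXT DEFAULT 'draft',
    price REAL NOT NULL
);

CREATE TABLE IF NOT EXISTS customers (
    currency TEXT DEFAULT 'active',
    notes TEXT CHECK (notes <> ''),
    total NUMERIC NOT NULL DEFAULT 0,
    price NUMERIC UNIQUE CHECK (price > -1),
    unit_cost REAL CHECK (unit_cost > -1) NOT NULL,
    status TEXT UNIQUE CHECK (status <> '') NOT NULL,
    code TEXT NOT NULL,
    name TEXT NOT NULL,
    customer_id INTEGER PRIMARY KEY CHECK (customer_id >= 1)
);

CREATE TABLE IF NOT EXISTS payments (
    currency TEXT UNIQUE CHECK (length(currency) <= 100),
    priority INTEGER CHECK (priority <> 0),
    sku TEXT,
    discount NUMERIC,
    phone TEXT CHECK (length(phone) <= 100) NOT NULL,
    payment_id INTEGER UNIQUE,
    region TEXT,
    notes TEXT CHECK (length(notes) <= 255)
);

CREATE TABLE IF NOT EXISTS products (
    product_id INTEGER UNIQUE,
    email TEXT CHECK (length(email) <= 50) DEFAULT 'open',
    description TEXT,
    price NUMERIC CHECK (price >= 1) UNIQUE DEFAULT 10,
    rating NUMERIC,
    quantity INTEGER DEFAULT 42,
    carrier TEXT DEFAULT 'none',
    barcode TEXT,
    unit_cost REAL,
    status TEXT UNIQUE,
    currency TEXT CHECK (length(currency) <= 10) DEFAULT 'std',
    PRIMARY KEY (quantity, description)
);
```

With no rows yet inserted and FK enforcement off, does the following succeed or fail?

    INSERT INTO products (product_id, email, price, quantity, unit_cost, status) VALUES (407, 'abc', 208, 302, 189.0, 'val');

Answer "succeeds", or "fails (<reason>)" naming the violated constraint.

description is omitted from the column list and has no DEFAULT, so it would receive NULL.
But description is part of the PRIMARY KEY (implied NOT NULL).

fails (NOT NULL on description)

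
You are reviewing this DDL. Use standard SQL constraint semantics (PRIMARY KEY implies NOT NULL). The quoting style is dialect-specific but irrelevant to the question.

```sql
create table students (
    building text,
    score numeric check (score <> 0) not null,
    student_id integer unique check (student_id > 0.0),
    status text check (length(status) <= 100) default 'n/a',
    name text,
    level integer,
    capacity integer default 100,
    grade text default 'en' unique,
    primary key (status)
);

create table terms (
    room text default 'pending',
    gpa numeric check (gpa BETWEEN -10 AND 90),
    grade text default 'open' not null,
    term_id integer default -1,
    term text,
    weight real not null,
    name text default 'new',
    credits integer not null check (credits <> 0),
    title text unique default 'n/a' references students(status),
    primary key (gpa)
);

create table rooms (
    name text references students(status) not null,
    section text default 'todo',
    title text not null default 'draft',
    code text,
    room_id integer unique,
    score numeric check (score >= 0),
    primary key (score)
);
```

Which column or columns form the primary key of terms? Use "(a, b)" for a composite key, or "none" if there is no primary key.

gpa is declared PRIMARY KEY as a table-level PRIMARY KEY clause.

gpa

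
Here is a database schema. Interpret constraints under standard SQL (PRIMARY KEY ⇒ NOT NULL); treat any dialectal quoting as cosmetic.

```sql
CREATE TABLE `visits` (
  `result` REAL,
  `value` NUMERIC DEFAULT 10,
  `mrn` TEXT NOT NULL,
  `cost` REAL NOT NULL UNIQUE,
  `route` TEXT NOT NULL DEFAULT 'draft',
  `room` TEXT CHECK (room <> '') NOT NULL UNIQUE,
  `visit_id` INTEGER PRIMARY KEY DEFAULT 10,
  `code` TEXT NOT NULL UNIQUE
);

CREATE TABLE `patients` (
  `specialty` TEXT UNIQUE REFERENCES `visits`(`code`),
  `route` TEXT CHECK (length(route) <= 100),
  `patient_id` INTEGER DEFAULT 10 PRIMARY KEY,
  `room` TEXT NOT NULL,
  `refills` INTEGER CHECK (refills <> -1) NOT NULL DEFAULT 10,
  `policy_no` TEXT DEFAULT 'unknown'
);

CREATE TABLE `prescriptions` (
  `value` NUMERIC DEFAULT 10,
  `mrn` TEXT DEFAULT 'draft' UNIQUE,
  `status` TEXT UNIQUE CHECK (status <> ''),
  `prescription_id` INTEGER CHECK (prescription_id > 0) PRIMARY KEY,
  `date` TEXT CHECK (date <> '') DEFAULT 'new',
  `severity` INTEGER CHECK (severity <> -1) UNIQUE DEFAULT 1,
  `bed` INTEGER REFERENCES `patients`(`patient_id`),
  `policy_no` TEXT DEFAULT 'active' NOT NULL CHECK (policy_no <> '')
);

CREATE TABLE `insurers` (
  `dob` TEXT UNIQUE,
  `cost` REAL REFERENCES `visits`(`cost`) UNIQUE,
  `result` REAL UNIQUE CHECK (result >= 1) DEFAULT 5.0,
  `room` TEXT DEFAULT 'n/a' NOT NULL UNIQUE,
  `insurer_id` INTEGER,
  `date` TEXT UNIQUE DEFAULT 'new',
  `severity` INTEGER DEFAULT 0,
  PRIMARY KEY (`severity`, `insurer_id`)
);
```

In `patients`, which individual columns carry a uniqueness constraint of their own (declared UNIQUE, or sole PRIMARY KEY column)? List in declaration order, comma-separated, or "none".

- specialty: declared UNIQUE → unique.
- route: no UNIQUE or single-column PK constraint.
- patient_id: single-column PRIMARY KEY → unique.
- room: no UNIQUE or single-column PK constraint.
- refills: no UNIQUE or single-column PK constraint.
- policy_no: no UNIQUE or single-column PK constraint.

specialty, patient_id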